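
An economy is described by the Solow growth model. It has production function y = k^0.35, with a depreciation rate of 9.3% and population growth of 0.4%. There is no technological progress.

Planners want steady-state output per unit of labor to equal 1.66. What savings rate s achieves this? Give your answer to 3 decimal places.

s ≈ 0.249

In steady state, investment equals break-even investment: s·k^α = (n + δ)·k.
Since y* = [s/(n + δ)]^(α/(1−α)), we have s/(n + δ) = (y*)^((1−α)/α) = 1.66^1.8571 = 2.5631.
Therefore s = 2.5631 × (n + δ) = 2.5631 × 0.097 = 0.2486.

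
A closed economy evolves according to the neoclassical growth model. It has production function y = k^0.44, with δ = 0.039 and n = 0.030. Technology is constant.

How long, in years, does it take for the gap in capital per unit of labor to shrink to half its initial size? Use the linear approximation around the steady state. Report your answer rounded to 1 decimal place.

about 17.9 years

Near the steady state the convergence rate is λ = (1 − α)(n + δ).
λ = (1 − 0.44) × 0.069 = 0.56 × 0.069 = 0.03864
Half-life = ln 2 / λ = 0.6931 / 0.03864 ≈ 17.94 years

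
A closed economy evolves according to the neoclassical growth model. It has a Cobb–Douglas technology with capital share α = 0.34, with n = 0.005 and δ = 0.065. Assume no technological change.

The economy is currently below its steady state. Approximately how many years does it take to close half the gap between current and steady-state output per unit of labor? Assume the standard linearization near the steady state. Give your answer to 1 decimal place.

t_½ ≈ 15.0 years

Near the steady state the convergence rate is λ = (1 − α)(n + δ).
λ = (1 − 0.34) × 0.070 = 0.66 × 0.070 = 0.0462
Half-life = ln 2 / λ = 0.6931 / 0.0462 ≈ 15.00 years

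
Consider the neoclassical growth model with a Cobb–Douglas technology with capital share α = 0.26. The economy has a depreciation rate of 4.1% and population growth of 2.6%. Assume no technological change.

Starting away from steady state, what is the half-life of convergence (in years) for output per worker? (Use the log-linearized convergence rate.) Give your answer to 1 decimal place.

about 14.0 years

Near the steady state the convergence rate is λ = (1 − α)(n + δ).
λ = (1 − 0.26) × 0.067 = 0.74 × 0.067 = 0.04958
Half-life = ln 2 / λ = 0.6931 / 0.04958 ≈ 13.98 years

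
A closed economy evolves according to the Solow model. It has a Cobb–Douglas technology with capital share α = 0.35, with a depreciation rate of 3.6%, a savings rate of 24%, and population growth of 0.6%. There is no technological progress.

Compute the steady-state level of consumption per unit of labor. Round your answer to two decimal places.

c* ≈ 1.94

At the steady state, Δk = 0, so s·k^α = (n + δ)·k.
Dividing both sides by k: k^(1−α) = s / (n + δ).
k^0.65 = 0.24 / (0.006 + 0.036) = 0.24 / 0.042 = 5.7143
k* = 5.7143^(1/0.65) ≈ 14.6069
y* = (k*)^α = 14.6069^0.35 ≈ 2.5562
c* = (1 − s)·y* = (1 − 0.24) × 2.5562 ≈ 1.9427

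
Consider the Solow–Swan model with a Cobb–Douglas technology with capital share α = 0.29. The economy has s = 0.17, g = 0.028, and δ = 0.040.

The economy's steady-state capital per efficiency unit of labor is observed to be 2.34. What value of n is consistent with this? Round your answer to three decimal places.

n ≈ 0.025

Steady state requires s·f(k) = (n + g + δ)·k, i.e. s·k^α = (n + g + δ)·k.
So s / (n + g + δ) = (k*)^(1−α) = 2.34^0.71 = 1.8287.
Therefore n + g + δ = s / 1.8287 = 0.17 / 1.8287 = 0.0930, so n = 0.0930 − 0.068 = 0.0250.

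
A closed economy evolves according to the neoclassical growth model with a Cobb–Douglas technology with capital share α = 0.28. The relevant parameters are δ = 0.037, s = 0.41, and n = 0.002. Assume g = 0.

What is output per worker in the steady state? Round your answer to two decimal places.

y* = 2.50

At the steady state, Δk = 0, so s·k^α = (n + δ)·k.
Rearranging, k^(1−α) = s / (n + δ).
k^0.72 = 0.41 / (0.002 + 0.037) = 0.41 / 0.039 = 10.5128
k* = 10.5128^(1/0.72) ≈ 26.2454
y* = (k*)^α = 26.2454^0.28 ≈ 2.4965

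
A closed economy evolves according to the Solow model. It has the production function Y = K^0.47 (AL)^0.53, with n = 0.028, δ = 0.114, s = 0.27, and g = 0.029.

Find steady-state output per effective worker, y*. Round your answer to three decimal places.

y* = 1.499

Steady state requires s·f(k) = (n + g + δ)·k, i.e. s·k^α = (n + g + δ)·k.
Dividing both sides by k: k^(1−α) = s / (n + g + δ).
k^0.53 = 0.27 / (0.028 + 0.029 + 0.114) = 0.27 / 0.171 = 1.5789
k* = 1.5789^(1/0.53) ≈ 2.3673
y* = (k*)^α = 2.3673^0.47 ≈ 1.4993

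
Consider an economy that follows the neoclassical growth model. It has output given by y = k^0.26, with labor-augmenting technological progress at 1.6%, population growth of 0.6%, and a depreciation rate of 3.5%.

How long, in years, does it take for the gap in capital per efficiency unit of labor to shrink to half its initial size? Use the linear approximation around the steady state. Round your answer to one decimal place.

half-life ≈ 16.4 years

Near the steady state the convergence rate is λ = (1 − α)(n + g + δ).
λ = (1 − 0.26) × 0.057 = 0.74 × 0.057 = 0.04218
Half-life = ln 2 / λ = 0.6931 / 0.04218 ≈ 16.43 years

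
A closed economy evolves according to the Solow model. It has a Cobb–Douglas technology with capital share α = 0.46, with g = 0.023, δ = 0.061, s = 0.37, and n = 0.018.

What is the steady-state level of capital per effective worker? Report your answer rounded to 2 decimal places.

k* = 10.87

Steady state requires s·f(k) = (n + g + δ)·k, i.e. s·k^α = (n + g + δ)·k.
Dividing both sides by k: k^(1−α) = s / (n + g + δ).
k^0.54 = 0.37 / (0.018 + 0.023 + 0.061) = 0.37 / 0.102 = 3.6275
k* = 3.6275^(1/0.54) ≈ 10.8720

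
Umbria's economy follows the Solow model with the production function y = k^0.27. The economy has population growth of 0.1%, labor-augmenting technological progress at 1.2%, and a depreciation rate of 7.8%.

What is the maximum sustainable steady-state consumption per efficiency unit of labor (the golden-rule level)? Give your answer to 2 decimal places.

c_gold ≈ 1.09

At the golden rule, f'(k) = n + g + δ, so α·k^(α−1) = n + g + δ and k_gold = (α/(n + g + δ))^(1/(1−α)).
k_gold = (0.27/0.091)^(1/0.73) = 2.9670^1.3699 ≈ 4.4364
c_gold = f(k_gold) − (n + g + δ)·k_gold = 1.4952 − 0.091×4.4364 ≈ 1.0915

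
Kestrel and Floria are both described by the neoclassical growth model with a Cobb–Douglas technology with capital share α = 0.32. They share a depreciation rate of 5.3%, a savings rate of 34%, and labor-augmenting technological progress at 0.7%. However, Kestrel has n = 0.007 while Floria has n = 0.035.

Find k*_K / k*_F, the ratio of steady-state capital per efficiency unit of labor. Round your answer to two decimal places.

Steady-state k* = [s/(n + g + δ)]^(1/(1−α)), so the ratio is [ (s_K/(n + g + δ)_K) / (s_F/(n + g + δ)_F) ]^1.4706.
s_K/(n + g + δ)_K = 0.34/0.067 = 5.0746; s_F/(n + g + δ)_F = 0.34/0.095 = 3.5789.
Ratio = (5.0746/3.5789)^1.4706 = 1.4179^1.4706 ≈ 1.6711

k*_K / k*_F ≈ 1.67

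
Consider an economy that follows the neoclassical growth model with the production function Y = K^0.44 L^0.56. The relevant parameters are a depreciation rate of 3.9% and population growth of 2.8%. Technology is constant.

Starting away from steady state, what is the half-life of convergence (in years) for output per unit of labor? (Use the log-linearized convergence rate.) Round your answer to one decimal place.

t_½ ≈ 18.5 years

Near the steady state the convergence rate is λ = (1 − α)(n + δ).
λ = (1 − 0.44) × 0.067 = 0.56 × 0.067 = 0.03752
Half-life = ln 2 / λ = 0.6931 / 0.03752 ≈ 18.47 years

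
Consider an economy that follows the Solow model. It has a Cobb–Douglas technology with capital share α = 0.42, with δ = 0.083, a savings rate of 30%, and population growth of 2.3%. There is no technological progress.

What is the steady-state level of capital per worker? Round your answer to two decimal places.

At the steady state, Δk = 0, so s·k^α = (n + δ)·k.
Rearranging, k^(1−α) = s / (n + δ).
k^0.58 = 0.30 / (0.023 + 0.083) = 0.30 / 0.106 = 2.8302
k* = 2.8302^(1/0.58) ≈ 6.0117

k* ≈ 6.01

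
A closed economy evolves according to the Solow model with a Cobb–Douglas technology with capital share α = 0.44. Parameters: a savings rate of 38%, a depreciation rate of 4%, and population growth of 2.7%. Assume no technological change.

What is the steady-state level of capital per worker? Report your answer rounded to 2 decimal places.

Steady state requires s·f(k) = (n + δ)·k, i.e. s·k^α = (n + δ)·k.
Rearranging, k^(1−α) = s / (n + δ).
k^0.56 = 0.38 / (0.027 + 0.040) = 0.38 / 0.067 = 5.6716
k* = 5.6716^(1/0.56) ≈ 22.1770

k* ≈ 22.18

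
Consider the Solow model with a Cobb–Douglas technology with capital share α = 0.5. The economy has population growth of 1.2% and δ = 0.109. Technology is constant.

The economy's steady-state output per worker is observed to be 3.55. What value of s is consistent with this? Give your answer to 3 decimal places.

s ≈ 0.430

At the steady state, Δk = 0, so s·k^α = (n + δ)·k.
Since y* = [s/(n + δ)]^(α/(1−α)), we have s/(n + δ) = (y*)^((1−α)/α) = 3.55^1 = 3.5500.
Therefore s = 3.5500 × (n + δ) = 3.5500 × 0.121 = 0.4296.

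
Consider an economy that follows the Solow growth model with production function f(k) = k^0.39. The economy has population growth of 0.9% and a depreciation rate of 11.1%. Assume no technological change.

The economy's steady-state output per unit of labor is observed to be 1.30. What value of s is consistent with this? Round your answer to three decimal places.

In steady state, investment equals break-even investment: s·k^α = (n + δ)·k.
Since y* = [s/(n + δ)]^(α/(1−α)), we have s/(n + δ) = (y*)^((1−α)/α) = 1.30^1.5641 = 1.5074.
Therefore s = 1.5074 × (n + δ) = 1.5074 × 0.120 = 0.1809.

s ≈ 0.181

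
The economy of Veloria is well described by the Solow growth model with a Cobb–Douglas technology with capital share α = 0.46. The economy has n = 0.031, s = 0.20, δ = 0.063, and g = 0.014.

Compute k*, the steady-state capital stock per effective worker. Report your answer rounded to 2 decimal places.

k* = 3.13

At the steady state, Δk = 0, so s·k^α = (n + g + δ)·k.
Rearranging, k^(1−α) = s / (n + g + δ).
k^0.54 = 0.20 / (0.031 + 0.014 + 0.063) = 0.20 / 0.108 = 1.8519
k* = 1.8519^(1/0.54) ≈ 3.1303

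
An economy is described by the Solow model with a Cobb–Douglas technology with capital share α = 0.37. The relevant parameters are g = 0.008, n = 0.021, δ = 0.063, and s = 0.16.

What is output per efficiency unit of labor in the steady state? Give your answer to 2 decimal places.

In steady state, investment equals break-even investment: s·k^α = (n + g + δ)·k.
Rearranging, k^(1−α) = s / (n + g + δ).
k^0.63 = 0.16 / (0.021 + 0.008 + 0.063) = 0.16 / 0.092 = 1.7391
k* = 1.7391^(1/0.63) ≈ 2.4070
y* = (k*)^α = 2.4070^0.37 ≈ 1.3840

y* = 1.38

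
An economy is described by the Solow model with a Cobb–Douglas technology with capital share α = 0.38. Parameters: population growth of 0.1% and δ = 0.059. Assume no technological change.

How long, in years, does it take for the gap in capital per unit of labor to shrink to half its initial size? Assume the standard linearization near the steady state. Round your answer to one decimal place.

Near the steady state the convergence rate is λ = (1 − α)(n + δ).
λ = (1 − 0.38) × 0.060 = 0.62 × 0.060 = 0.0372
Half-life = ln 2 / λ = 0.6931 / 0.0372 ≈ 18.63 years

about 18.6 years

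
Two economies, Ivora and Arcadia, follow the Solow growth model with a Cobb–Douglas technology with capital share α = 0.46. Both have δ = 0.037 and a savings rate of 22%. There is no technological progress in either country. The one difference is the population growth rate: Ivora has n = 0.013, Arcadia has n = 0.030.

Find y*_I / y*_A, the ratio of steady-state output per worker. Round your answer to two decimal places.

ratio ≈ 1.28

Steady-state y* = [s/(n + δ)]^(α/(1−α)), so the ratio is [ (s_I/(n + δ)_I) / (s_A/(n + δ)_A) ]^0.8519.
s_I/(n + δ)_I = 0.22/0.050 = 4.4000; s_A/(n + δ)_A = 0.22/0.067 = 3.2836.
Ratio = (4.4000/3.2836)^0.8519 = 1.3400^0.8519 ≈ 1.2832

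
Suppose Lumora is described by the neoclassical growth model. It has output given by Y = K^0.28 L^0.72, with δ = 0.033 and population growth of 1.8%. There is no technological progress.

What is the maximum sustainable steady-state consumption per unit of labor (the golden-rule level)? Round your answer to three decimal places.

At the golden rule, f'(k) = n + δ, so α·k^(α−1) = n + δ and k_gold = (α/(n + δ))^(1/(1−α)).
k_gold = (0.28/0.051)^(1/0.72) = 5.4902^1.3889 ≈ 10.6467
c_gold = f(k_gold) − (n + δ)·k_gold = 1.9392 − 0.051×10.6467 ≈ 1.3962

c_gold ≈ 1.396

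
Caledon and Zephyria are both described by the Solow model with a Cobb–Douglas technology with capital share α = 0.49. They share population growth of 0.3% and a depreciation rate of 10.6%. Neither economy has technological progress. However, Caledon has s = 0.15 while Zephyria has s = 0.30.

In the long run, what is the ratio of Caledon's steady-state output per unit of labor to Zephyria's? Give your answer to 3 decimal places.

ratio ≈ 0.514

Steady-state y* = [s/(n + δ)]^(α/(1−α)), so the ratio is [ (s_C/(n + δ)_C) / (s_Z/(n + δ)_Z) ]^0.9608.
s_C/(n + δ)_C = 0.15/0.109 = 1.3761; s_Z/(n + δ)_Z = 0.30/0.109 = 2.7523.
Ratio = (1.3761/2.7523)^0.9608 = 0.5000^0.9608 ≈ 0.5138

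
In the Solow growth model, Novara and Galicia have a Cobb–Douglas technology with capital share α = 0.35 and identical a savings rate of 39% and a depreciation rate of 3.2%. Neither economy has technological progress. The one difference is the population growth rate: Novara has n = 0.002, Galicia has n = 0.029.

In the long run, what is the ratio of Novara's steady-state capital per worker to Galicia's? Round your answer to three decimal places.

ratio ≈ 2.458

Steady-state k* = [s/(n + δ)]^(1/(1−α)), so the ratio is [ (s_N/(n + δ)_N) / (s_G/(n + δ)_G) ]^1.5385.
s_N/(n + δ)_N = 0.39/0.034 = 11.4706; s_G/(n + δ)_G = 0.39/0.061 = 6.3934.
Ratio = (11.4706/6.3934)^1.5385 = 1.7941^1.5385 ≈ 2.4578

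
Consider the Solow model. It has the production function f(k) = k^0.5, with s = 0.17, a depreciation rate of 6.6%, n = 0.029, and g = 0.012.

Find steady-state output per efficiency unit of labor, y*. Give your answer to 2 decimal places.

In steady state, investment equals break-even investment: s·k^α = (n + g + δ)·k.
Rearranging, k^(1−α) = s / (n + g + δ).
k^0.5 = 0.17 / (0.029 + 0.012 + 0.066) = 0.17 / 0.107 = 1.5888
k* = 1.5888^(1/0.5) ≈ 2.5243
y* = (k*)^α = 2.5243^0.5 ≈ 1.5888

y* = 1.59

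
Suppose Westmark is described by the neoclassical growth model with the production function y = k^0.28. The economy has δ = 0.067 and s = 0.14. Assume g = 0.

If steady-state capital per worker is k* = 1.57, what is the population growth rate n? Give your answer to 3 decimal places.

Steady state requires s·f(k) = (n + δ)·k, i.e. s·k^α = (n + δ)·k.
So s / (n + δ) = (k*)^(1−α) = 1.57^0.72 = 1.3837.
Therefore n + δ = s / 1.3837 = 0.14 / 1.3837 = 0.1012, so n = 0.1012 − 0.067 = 0.0342.

n ≈ 0.034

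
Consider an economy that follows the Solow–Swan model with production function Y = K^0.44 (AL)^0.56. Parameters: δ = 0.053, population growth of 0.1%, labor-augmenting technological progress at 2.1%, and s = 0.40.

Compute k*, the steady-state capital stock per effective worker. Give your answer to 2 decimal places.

Steady state requires s·f(k) = (n + g + δ)·k, i.e. s·k^α = (n + g + δ)·k.
Dividing both sides by k: k^(1−α) = s / (n + g + δ).
k^0.56 = 0.40 / (0.001 + 0.021 + 0.053) = 0.40 / 0.075 = 5.3333
k* = 5.3333^(1/0.56) ≈ 19.8704

k* ≈ 19.87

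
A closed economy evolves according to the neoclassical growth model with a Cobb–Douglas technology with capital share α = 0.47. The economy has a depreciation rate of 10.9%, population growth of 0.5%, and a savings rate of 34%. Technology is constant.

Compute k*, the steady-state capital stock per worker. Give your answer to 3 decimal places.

At the steady state, Δk = 0, so s·k^α = (n + δ)·k.
Rearranging, k^(1−α) = s / (n + δ).
k^0.53 = 0.34 / (0.005 + 0.109) = 0.34 / 0.114 = 2.9825
k* = 2.9825^(1/0.53) ≈ 7.8602

k* = 7.860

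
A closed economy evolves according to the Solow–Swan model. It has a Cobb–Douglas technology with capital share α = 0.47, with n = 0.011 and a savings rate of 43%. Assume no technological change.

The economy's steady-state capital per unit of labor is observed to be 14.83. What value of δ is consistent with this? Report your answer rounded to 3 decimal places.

In steady state, investment equals break-even investment: s·k^α = (n + δ)·k.
So s / (n + δ) = (k*)^(1−α) = 14.83^0.53 = 4.1755.
Therefore n + δ = s / 4.1755 = 0.43 / 4.1755 = 0.1030, so δ = 0.1030 − 0.011 = 0.0920.

δ ≈ 0.092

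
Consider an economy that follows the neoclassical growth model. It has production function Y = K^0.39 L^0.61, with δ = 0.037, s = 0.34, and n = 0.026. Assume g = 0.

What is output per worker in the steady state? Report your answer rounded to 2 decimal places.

y* = 2.94

In steady state, investment equals break-even investment: s·k^α = (n + δ)·k.
Rearranging, k^(1−α) = s / (n + δ).
k^0.61 = 0.34 / (0.026 + 0.037) = 0.34 / 0.063 = 5.3968
k* = 5.3968^(1/0.61) ≈ 15.8571
y* = (k*)^α = 15.8571^0.39 ≈ 2.9382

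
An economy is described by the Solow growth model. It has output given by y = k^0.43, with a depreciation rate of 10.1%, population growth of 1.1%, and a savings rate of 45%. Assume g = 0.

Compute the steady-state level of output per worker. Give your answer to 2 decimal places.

At the steady state, Δk = 0, so s·k^α = (n + δ)·k.
Dividing both sides by k: k^(1−α) = s / (n + δ).
k^0.57 = 0.45 / (0.011 + 0.101) = 0.45 / 0.112 = 4.0179
k* = 4.0179^(1/0.57) ≈ 11.4722
y* = (k*)^α = 11.4722^0.43 ≈ 2.8553

y* = 2.86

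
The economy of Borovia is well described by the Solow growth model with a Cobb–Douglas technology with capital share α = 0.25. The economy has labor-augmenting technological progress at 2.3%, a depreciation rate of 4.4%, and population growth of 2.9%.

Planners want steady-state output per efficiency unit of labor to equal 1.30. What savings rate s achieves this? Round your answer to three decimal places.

s ≈ 0.211

In steady state, investment equals break-even investment: s·k^α = (n + g + δ)·k.
Since y* = [s/(n + g + δ)]^(α/(1−α)), we have s/(n + g + δ) = (y*)^((1−α)/α) = 1.30^3 = 2.1970.
Therefore s = 2.1970 × (n + g + δ) = 2.1970 × 0.096 = 0.2109.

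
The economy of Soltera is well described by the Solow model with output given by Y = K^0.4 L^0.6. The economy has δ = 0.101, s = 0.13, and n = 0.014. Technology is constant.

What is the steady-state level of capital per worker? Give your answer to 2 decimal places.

At the steady state, Δk = 0, so s·k^α = (n + δ)·k.
Rearranging, k^(1−α) = s / (n + δ).
k^0.6 = 0.13 / (0.014 + 0.101) = 0.13 / 0.115 = 1.1304
k* = 1.1304^(1/0.6) ≈ 1.2266

k* ≈ 1.23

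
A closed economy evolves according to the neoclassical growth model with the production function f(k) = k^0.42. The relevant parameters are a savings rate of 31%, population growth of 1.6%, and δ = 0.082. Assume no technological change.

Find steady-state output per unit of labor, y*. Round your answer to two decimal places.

y* ≈ 2.30

At the steady state, Δk = 0, so s·k^α = (n + δ)·k.
Dividing both sides by k: k^(1−α) = s / (n + δ).
k^0.58 = 0.31 / (0.016 + 0.082) = 0.31 / 0.098 = 3.1633
k* = 3.1633^(1/0.58) ≈ 7.2830
y* = (k*)^α = 7.2830^0.42 ≈ 2.3023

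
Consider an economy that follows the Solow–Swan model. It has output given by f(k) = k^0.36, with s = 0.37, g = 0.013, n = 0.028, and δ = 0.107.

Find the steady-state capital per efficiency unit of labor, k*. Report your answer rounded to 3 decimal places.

k* ≈ 4.186

Steady state requires s·f(k) = (n + g + δ)·k, i.e. s·k^α = (n + g + δ)·k.
Rearranging, k^(1−α) = s / (n + g + δ).
k^0.64 = 0.37 / (0.028 + 0.013 + 0.107) = 0.37 / 0.148 = 2.5000
k* = 2.5000^(1/0.64) ≈ 4.1858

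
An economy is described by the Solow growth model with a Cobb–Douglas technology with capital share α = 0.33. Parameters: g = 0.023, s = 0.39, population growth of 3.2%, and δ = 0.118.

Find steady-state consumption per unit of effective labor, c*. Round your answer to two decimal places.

c* ≈ 0.91

Steady state requires s·f(k) = (n + g + δ)·k, i.e. s·k^α = (n + g + δ)·k.
Rearranging, k^(1−α) = s / (n + g + δ).
k^0.67 = 0.39 / (0.032 + 0.023 + 0.118) = 0.39 / 0.173 = 2.2543
k* = 2.2543^(1/0.67) ≈ 3.3642
y* = (k*)^α = 3.3642^0.33 ≈ 1.4924
c* = (1 − s)·y* = (1 − 0.39) × 1.4924 ≈ 0.9104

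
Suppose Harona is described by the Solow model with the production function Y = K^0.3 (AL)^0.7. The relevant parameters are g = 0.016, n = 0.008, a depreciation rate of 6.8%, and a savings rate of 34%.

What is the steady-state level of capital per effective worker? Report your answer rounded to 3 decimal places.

k* ≈ 6.471

In steady state, investment equals break-even investment: s·k^α = (n + g + δ)·k.
Dividing both sides by k: k^(1−α) = s / (n + g + δ).
k^0.7 = 0.34 / (0.008 + 0.016 + 0.068) = 0.34 / 0.092 = 3.6957
k* = 3.6957^(1/0.7) ≈ 6.4714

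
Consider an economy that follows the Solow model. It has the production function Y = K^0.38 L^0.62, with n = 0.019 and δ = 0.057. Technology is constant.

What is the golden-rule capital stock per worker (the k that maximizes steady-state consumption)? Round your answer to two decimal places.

k_gold ≈ 13.41

The golden rule sets f'(k) = n + δ, i.e. α·k^(α−1) = n + δ.
So k^(1−α) = α / (n + δ) = 0.38 / 0.076 = 5.0000.
k_gold = 5.0000^(1/0.62) ≈ 13.4082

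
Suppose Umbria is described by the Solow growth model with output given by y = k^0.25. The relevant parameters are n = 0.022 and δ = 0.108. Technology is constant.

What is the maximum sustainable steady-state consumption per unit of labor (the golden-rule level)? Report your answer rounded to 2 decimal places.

c_gold ≈ 0.93

At the golden rule, f'(k) = n + δ, so α·k^(α−1) = n + δ and k_gold = (α/(n + δ))^(1/(1−α)).
k_gold = (0.25/0.130)^(1/0.75) = 1.9231^1.3333 ≈ 2.3914
c_gold = f(k_gold) − (n + δ)·k_gold = 1.2435 − 0.130×2.3914 ≈ 0.9326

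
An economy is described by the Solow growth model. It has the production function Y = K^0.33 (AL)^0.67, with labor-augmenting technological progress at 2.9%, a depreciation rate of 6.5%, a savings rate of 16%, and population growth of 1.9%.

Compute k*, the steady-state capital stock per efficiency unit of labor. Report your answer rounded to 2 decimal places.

Steady state requires s·f(k) = (n + g + δ)·k, i.e. s·k^α = (n + g + δ)·k.
Rearranging, k^(1−α) = s / (n + g + δ).
k^0.67 = 0.16 / (0.019 + 0.029 + 0.065) = 0.16 / 0.113 = 1.4159
k* = 1.4159^(1/0.67) ≈ 1.6804

k* ≈ 1.68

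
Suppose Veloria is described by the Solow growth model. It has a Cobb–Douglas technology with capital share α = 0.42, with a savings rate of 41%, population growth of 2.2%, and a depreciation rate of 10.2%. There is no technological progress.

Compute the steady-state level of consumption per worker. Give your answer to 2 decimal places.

c* ≈ 1.40

At the steady state, Δk = 0, so s·k^α = (n + δ)·k.
Dividing both sides by k: k^(1−α) = s / (n + δ).
k^0.58 = 0.41 / (0.022 + 0.102) = 0.41 / 0.124 = 3.3065
k* = 3.3065^(1/0.58) ≈ 7.8607
y* = (k*)^α = 7.8607^0.42 ≈ 2.3774
c* = (1 − s)·y* = (1 − 0.41) × 2.3774 ≈ 1.4027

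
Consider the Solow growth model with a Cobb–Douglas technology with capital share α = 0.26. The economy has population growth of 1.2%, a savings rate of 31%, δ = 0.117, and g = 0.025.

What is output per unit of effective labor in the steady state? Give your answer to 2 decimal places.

y* = 1.28

Steady state requires s·f(k) = (n + g + δ)·k, i.e. s·k^α = (n + g + δ)·k.
Dividing both sides by k: k^(1−α) = s / (n + g + δ).
k^0.74 = 0.31 / (0.012 + 0.025 + 0.117) = 0.31 / 0.154 = 2.0130
k* = 2.0130^(1/0.74) ≈ 2.5739
y* = (k*)^α = 2.5739^0.26 ≈ 1.2787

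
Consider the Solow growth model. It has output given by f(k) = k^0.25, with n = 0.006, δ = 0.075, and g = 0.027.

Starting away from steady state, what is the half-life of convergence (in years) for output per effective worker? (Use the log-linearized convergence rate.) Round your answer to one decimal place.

about 8.6 years

Near the steady state the convergence rate is λ = (1 − α)(n + g + δ).
λ = (1 − 0.25) × 0.108 = 0.75 × 0.108 = 0.0810
Half-life = ln 2 / λ = 0.6931 / 0.0810 ≈ 8.56 years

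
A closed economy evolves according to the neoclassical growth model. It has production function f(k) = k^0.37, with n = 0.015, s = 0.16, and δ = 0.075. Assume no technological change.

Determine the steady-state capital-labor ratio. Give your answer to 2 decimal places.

k* = 2.49

Steady state requires s·f(k) = (n + δ)·k, i.e. s·k^α = (n + δ)·k.
Dividing both sides by k: k^(1−α) = s / (n + δ).
k^0.63 = 0.16 / (0.015 + 0.075) = 0.16 / 0.090 = 1.7778
k* = 1.7778^(1/0.63) ≈ 2.4925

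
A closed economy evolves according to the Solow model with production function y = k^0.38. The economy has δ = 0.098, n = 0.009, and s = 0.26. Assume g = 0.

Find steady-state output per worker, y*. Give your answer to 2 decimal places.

y* = 1.72

In steady state, investment equals break-even investment: s·k^α = (n + δ)·k.
Rearranging, k^(1−α) = s / (n + δ).
k^0.62 = 0.26 / (0.009 + 0.098) = 0.26 / 0.107 = 2.4299
k* = 2.4299^(1/0.62) ≈ 4.1871
y* = (k*)^α = 4.1871^0.38 ≈ 1.7232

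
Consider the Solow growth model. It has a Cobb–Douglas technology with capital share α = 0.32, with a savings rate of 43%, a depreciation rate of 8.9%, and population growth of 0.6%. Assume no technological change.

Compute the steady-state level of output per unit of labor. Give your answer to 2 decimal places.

y* = 2.04

At the steady state, Δk = 0, so s·k^α = (n + δ)·k.
Rearranging, k^(1−α) = s / (n + δ).
k^0.68 = 0.43 / (0.006 + 0.089) = 0.43 / 0.095 = 4.5263
k* = 4.5263^(1/0.68) ≈ 9.2115
y* = (k*)^α = 9.2115^0.32 ≈ 2.0351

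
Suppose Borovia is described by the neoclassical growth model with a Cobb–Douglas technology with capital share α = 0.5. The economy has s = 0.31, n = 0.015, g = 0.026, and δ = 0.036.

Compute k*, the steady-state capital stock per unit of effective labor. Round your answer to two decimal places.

In steady state, investment equals break-even investment: s·k^α = (n + g + δ)·k.
Rearranging, k^(1−α) = s / (n + g + δ).
k^0.5 = 0.31 / (0.015 + 0.026 + 0.036) = 0.31 / 0.077 = 4.0260
k* = 4.0260^(1/0.5) ≈ 16.2087

k* = 16.21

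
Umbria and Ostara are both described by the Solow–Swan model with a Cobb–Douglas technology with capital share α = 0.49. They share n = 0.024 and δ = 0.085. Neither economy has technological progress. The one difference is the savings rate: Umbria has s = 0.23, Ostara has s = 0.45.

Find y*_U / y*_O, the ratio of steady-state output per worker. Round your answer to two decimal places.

ratio ≈ 0.52

Steady-state y* = [s/(n + δ)]^(α/(1−α)), so the ratio is [ (s_U/(n + δ)_U) / (s_O/(n + δ)_O) ]^0.9608.
s_U/(n + δ)_U = 0.23/0.109 = 2.1101; s_O/(n + δ)_O = 0.45/0.109 = 4.1284.
Ratio = (2.1101/4.1284)^0.9608 = 0.5111^0.9608 ≈ 0.5247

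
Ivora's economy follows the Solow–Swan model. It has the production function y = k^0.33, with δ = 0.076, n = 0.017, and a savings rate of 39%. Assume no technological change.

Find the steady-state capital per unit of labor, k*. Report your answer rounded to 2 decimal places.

In steady state, investment equals break-even investment: s·k^α = (n + δ)·k.
Rearranging, k^(1−α) = s / (n + δ).
k^0.67 = 0.39 / (0.017 + 0.076) = 0.39 / 0.093 = 4.1935
k* = 4.1935^(1/0.67) ≈ 8.4961

k* = 8.50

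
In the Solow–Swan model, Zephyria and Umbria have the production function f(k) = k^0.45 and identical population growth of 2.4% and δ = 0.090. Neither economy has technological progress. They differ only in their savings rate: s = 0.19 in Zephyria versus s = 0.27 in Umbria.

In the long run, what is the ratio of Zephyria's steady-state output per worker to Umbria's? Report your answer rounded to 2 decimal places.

Steady-state y* = [s/(n + δ)]^(α/(1−α)), so the ratio is [ (s_Z/(n + δ)_Z) / (s_U/(n + δ)_U) ]^0.8182.
s_Z/(n + δ)_Z = 0.19/0.114 = 1.6667; s_U/(n + δ)_U = 0.27/0.114 = 2.3684.
Ratio = (1.6667/2.3684)^0.8182 = 0.7037^0.8182 ≈ 0.7501

y*_Z / y*_U ≈ 0.75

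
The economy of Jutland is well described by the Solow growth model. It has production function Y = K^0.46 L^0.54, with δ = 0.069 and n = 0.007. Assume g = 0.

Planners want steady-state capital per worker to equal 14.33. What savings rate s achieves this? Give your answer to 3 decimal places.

s ≈ 0.320

In steady state, investment equals break-even investment: s·k^α = (n + δ)·k.
So s / (n + δ) = (k*)^(1−α) = 14.33^0.54 = 4.2109.
Therefore s = 4.2109 × (n + δ) = 4.2109 × 0.076 = 0.3200.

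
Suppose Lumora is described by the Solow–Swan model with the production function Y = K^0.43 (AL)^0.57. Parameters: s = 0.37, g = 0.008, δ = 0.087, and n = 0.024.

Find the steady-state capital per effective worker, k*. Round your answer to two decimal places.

k* ≈ 7.32

Steady state requires s·f(k) = (n + g + δ)·k, i.e. s·k^α = (n + g + δ)·k.
Rearranging, k^(1−α) = s / (n + g + δ).
k^0.57 = 0.37 / (0.024 + 0.008 + 0.087) = 0.37 / 0.119 = 3.1092
k* = 3.1092^(1/0.57) ≈ 7.3164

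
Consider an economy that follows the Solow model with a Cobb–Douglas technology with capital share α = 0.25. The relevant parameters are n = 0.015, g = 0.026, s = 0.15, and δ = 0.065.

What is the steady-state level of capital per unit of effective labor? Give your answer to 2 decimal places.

Steady state requires s·f(k) = (n + g + δ)·k, i.e. s·k^α = (n + g + δ)·k.
Dividing both sides by k: k^(1−α) = s / (n + g + δ).
k^0.75 = 0.15 / (0.015 + 0.026 + 0.065) = 0.15 / 0.106 = 1.4151
k* = 1.4151^(1/0.75) ≈ 1.5887

k* ≈ 1.59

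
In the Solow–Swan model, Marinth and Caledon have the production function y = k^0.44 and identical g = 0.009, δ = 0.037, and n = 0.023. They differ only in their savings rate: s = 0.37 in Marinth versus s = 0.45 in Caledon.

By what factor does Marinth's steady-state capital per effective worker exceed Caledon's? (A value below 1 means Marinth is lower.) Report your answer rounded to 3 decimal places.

ratio ≈ 0.705

Steady-state k* = [s/(n + g + δ)]^(1/(1−α)), so the ratio is [ (s_M/(n + g + δ)_M) / (s_C/(n + g + δ)_C) ]^1.7857.
s_M/(n + g + δ)_M = 0.37/0.069 = 5.3623; s_C/(n + g + δ)_C = 0.45/0.069 = 6.5217.
Ratio = (5.3623/6.5217)^1.7857 = 0.8222^1.7857 ≈ 0.7050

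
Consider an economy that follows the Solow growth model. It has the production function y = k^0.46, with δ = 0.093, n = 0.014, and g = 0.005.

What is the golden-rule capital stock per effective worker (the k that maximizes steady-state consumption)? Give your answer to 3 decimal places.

k_gold ≈ 13.683

The golden rule sets f'(k) = n + g + δ, i.e. α·k^(α−1) = n + g + δ.
So k^(1−α) = α / (n + g + δ) = 0.46 / 0.112 = 4.1071.
k_gold = 4.1071^(1/0.54) ≈ 13.6828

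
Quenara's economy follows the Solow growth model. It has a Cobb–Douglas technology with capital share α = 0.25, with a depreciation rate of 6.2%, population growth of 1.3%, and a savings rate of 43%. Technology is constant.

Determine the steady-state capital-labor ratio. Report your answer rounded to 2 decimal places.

k* = 10.26

Steady state requires s·f(k) = (n + δ)·k, i.e. s·k^α = (n + δ)·k.
Rearranging, k^(1−α) = s / (n + δ).
k^0.75 = 0.43 / (0.013 + 0.062) = 0.43 / 0.075 = 5.7333
k* = 5.7333^(1/0.75) ≈ 10.2614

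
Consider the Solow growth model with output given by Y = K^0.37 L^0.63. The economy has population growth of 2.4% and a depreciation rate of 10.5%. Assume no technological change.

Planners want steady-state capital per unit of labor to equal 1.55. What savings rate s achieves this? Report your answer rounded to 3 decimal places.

Steady state requires s·f(k) = (n + δ)·k, i.e. s·k^α = (n + δ)·k.
So s / (n + δ) = (k*)^(1−α) = 1.55^0.63 = 1.3180.
Therefore s = 1.3180 × (n + δ) = 1.3180 × 0.129 = 0.1700.

s ≈ 0.170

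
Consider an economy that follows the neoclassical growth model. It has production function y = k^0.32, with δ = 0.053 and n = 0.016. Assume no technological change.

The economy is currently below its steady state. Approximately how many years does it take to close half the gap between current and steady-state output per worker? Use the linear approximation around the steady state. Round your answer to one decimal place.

Near the steady state the convergence rate is λ = (1 − α)(n + δ).
λ = (1 − 0.32) × 0.069 = 0.68 × 0.069 = 0.04692
Half-life = ln 2 / λ = 0.6931 / 0.04692 ≈ 14.77 years

half-life ≈ 14.8 years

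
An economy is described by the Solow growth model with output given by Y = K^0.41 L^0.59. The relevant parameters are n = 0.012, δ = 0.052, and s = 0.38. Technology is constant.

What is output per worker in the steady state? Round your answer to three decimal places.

In steady state, investment equals break-even investment: s·k^α = (n + δ)·k.
Rearranging, k^(1−α) = s / (n + δ).
k^0.59 = 0.38 / (0.012 + 0.052) = 0.38 / 0.064 = 5.9375
k* = 5.9375^(1/0.59) ≈ 20.4735
y* = (k*)^α = 20.4735^0.41 ≈ 3.4482

y* = 3.448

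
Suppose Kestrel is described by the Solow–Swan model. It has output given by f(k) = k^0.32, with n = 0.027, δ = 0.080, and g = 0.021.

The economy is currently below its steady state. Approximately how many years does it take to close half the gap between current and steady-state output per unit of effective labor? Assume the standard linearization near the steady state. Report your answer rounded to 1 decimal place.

half-life ≈ 8.0 years

Near the steady state the convergence rate is λ = (1 − α)(n + g + δ).
λ = (1 − 0.32) × 0.128 = 0.68 × 0.128 = 0.08704
Half-life = ln 2 / λ = 0.6931 / 0.08704 ≈ 7.96 years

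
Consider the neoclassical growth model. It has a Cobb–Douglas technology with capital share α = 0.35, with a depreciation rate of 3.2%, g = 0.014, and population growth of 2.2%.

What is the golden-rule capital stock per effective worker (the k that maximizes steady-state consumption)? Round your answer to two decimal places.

The golden rule sets f'(k) = n + g + δ, i.e. α·k^(α−1) = n + g + δ.
So k^(1−α) = α / (n + g + δ) = 0.35 / 0.068 = 5.1471.
k_gold = 5.1471^(1/0.65) ≈ 12.4369

k_gold ≈ 12.44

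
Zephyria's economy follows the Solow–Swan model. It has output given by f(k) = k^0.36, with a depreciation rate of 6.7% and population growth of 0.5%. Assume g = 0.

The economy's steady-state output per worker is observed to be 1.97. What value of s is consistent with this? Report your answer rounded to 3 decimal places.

In steady state, investment equals break-even investment: s·k^α = (n + δ)·k.
Since y* = [s/(n + δ)]^(α/(1−α)), we have s/(n + δ) = (y*)^((1−α)/α) = 1.97^1.7778 = 3.3381.
Therefore s = 3.3381 × (n + δ) = 3.3381 × 0.072 = 0.2403.

s ≈ 0.240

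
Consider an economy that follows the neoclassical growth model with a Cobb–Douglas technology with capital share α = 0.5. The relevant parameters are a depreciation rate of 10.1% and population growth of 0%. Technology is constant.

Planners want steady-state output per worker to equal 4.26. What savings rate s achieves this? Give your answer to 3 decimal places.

At the steady state, Δk = 0, so s·k^α = (n + δ)·k.
Since y* = [s/(n + δ)]^(α/(1−α)), we have s/(n + δ) = (y*)^((1−α)/α) = 4.26^1 = 4.2600.
Therefore s = 4.2600 × (n + δ) = 4.2600 × 0.101 = 0.4303.

s ≈ 0.430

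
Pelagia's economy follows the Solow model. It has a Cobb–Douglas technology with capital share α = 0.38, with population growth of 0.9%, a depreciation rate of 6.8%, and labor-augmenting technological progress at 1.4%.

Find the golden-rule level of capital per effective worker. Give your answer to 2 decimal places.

The golden rule sets f'(k) = n + g + δ, i.e. α·k^(α−1) = n + g + δ.
So k^(1−α) = α / (n + g + δ) = 0.38 / 0.091 = 4.1758.
k_gold = 4.1758^(1/0.62) ≈ 10.0275

k_gold ≈ 10.03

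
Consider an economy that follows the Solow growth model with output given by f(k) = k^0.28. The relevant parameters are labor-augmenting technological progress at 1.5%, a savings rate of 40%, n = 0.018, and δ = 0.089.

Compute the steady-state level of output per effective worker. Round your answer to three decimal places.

y* ≈ 1.587

In steady state, investment equals break-even investment: s·k^α = (n + g + δ)·k.
Rearranging, k^(1−α) = s / (n + g + δ).
k^0.72 = 0.40 / (0.018 + 0.015 + 0.089) = 0.40 / 0.122 = 3.2787
k* = 3.2787^(1/0.72) ≈ 5.2030
y* = (k*)^α = 5.2030^0.28 ≈ 1.5869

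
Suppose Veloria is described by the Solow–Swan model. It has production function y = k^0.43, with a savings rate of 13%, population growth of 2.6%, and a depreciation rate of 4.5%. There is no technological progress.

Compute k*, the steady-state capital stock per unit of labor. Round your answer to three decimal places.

k* ≈ 2.890

In steady state, investment equals break-even investment: s·k^α = (n + δ)·k.
Rearranging, k^(1−α) = s / (n + δ).
k^0.57 = 0.13 / (0.026 + 0.045) = 0.13 / 0.071 = 1.8310
k* = 1.8310^(1/0.57) ≈ 2.8897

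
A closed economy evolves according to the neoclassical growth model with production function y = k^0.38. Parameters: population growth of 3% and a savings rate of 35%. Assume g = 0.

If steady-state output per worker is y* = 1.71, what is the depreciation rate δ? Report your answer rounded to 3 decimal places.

δ ≈ 0.116

In steady state, investment equals break-even investment: s·k^α = (n + δ)·k.
Since y* = [s/(n + δ)]^(α/(1−α)), we have s/(n + δ) = (y*)^((1−α)/α) = 1.71^1.6316 = 2.3997.
Therefore n + δ = s / 2.3997 = 0.35 / 2.3997 = 0.1459, so δ = 0.1459 − 0.030 = 0.1159.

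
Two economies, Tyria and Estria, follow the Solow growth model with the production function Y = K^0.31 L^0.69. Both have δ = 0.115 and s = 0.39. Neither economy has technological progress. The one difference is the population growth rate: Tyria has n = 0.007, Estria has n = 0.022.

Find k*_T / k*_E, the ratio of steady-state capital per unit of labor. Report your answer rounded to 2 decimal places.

ratio ≈ 1.18

Steady-state k* = [s/(n + δ)]^(1/(1−α)), so the ratio is [ (s_T/(n + δ)_T) / (s_E/(n + δ)_E) ]^1.4493.
s_T/(n + δ)_T = 0.39/0.122 = 3.1967; s_E/(n + δ)_E = 0.39/0.137 = 2.8467.
Ratio = (3.1967/2.8467)^1.4493 = 1.1229^1.4493 ≈ 1.1829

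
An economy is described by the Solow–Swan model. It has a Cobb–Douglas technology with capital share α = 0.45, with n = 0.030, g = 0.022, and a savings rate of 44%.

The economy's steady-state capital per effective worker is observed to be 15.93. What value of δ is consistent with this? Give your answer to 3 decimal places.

In steady state, investment equals break-even investment: s·k^α = (n + g + δ)·k.
So s / (n + g + δ) = (k*)^(1−α) = 15.93^0.55 = 4.5837.
Therefore n + g + δ = s / 4.5837 = 0.44 / 4.5837 = 0.0960, so δ = 0.0960 − 0.052 = 0.0440.

δ ≈ 0.044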